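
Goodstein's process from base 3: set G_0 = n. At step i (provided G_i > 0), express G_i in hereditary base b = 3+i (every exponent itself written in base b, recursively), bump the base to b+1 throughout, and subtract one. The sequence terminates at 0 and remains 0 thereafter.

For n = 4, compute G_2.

4

G_0 = 4. HB_3(4) = 3 + 1. Bump = 5. G_1 = 4.
G_1 = 4. HB_4(4) = 4. Bump = 5. G_2 = 4.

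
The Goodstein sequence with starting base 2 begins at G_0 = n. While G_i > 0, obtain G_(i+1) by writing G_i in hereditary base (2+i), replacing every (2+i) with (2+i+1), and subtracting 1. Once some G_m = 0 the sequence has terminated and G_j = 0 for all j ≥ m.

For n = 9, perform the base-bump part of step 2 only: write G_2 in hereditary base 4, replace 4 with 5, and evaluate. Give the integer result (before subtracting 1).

9843

base 2: 9 = 2^(2 + 1) + 1; at 3: 3^(3 + 1) + 1 = 82; next = 81
base 3: 81 = 3^(3 + 1); at 4: 4^(4 + 1) = 1024; next = 1023
base 4: 1023 = 3·4^4 + 3·4^3 + 3·4^2 + 3·4 + 3; at 5: 3·5^5 + 3·5^3 + 3·5^2 + 3·5 + 3 = 9843; next = 9842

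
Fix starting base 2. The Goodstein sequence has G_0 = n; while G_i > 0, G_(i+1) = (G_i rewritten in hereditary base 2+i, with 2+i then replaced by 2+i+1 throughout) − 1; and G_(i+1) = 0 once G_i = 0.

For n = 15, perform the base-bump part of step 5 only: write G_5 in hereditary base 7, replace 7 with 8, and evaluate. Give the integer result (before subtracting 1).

step 0: 15 = 2^(2 + 1) + 2^2 + 2 + 1; sub 3 for 2: 3^(3 + 1) + 3^3 + 3 + 1; = 112; G_1 = 112−1 = 111
step 1: 111 = 3^(3 + 1) + 3^3 + 3; sub 4 for 3: 4^(4 + 1) + 4^4 + 4; = 1284; G_2 = 1284−1 = 1283
step 2: 1283 = 4^(4 + 1) + 4^4 + 3; sub 5 for 4: 5^(5 + 1) + 5^5 + 3; = 18753; G_3 = 18753−1 = 18752
step 3: 18752 = 5^(5 + 1) + 5^5 + 2; sub 6 for 5: 6^(6 + 1) + 6^6 + 2; = 326594; G_4 = 326594−1 = 326593
step 4: 326593 = 6^(6 + 1) + 6^6 + 1; sub 7 for 6: 7^(7 + 1) + 7^7 + 1; = 6588345; G_5 = 6588345−1 = 6588344
step 5: 6588344 = 7^(7 + 1) + 7^7; sub 8 for 7: 8^(8 + 1) + 8^8; = 150994944; G_6 = 150994944−1 = 150994943

150994944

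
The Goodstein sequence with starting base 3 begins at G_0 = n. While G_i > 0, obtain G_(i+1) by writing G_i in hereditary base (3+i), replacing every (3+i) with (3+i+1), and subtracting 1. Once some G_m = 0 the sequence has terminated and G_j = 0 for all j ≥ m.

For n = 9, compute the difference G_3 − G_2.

(0) 9|_3 = 3^2 ↦ 4^2|_4 = 16 ⇒ 15
(1) 15|_4 = 3·4 + 3 ↦ 3·5 + 3|_5 = 18 ⇒ 17
(2) 17|_5 = 3·5 + 2 ↦ 3·6 + 2|_6 = 20 ⇒ 19

2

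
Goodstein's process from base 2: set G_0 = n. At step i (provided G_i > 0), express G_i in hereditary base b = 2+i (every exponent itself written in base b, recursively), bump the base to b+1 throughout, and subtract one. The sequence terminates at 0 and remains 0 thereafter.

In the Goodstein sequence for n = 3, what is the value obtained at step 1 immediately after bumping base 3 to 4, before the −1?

3 —HB2→ 2 + 1 —bump→ 3 + 1 = 4 —(−1)→ 3
3 —HB3→ 3 —bump→ 4 = 4 —(−1)→ 3

4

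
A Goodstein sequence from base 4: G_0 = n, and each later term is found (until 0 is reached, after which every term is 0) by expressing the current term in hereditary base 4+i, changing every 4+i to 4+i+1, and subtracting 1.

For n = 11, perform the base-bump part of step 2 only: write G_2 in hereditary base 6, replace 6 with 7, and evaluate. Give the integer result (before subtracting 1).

15

[0] 11 ≡ 2·4 + 3 (base 4). Lift 5: 13. −1: 12.
[1] 12 ≡ 2·5 + 2 (base 5). Lift 6: 14. −1: 13.
[2] 13 ≡ 2·6 + 1 (base 6). Lift 7: 15. −1: 14.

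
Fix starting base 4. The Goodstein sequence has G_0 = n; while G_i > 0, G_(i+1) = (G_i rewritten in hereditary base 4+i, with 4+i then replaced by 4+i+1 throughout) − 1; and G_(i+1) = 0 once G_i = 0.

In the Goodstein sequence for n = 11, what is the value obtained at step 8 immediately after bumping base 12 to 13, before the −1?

16

base 4: 11 = 2·4 + 3; at 5: 2·5 + 3 = 13; next = 12
base 5: 12 = 2·5 + 2; at 6: 2·6 + 2 = 14; next = 13
base 6: 13 = 2·6 + 1; at 7: 2·7 + 1 = 15; next = 14
base 7: 14 = 2·7; at 8: 2·8 = 16; next = 15
base 8: 15 = 8 + 7; at 9: 9 + 7 = 16; next = 15
base 9: 15 = 9 + 6; at 10: 10 + 6 = 16; next = 15
base 10: 15 = 10 + 5; at 11: 11 + 5 = 16; next = 15
base 11: 15 = 11 + 4; at 12: 12 + 4 = 16; next = 15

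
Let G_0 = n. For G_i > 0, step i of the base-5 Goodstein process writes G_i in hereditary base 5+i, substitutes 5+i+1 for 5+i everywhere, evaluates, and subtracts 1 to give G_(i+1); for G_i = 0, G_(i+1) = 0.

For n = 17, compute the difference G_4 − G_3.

1

17 —HB5→ 3·5 + 2 —bump→ 3·6 + 2 = 20 —(−1)→ 19
19 —HB6→ 3·6 + 1 —bump→ 3·7 + 1 = 22 —(−1)→ 21
21 —HB7→ 3·7 —bump→ 3·8 = 24 —(−1)→ 23
23 —HB8→ 2·8 + 7 —bump→ 2·9 + 7 = 25 —(−1)→ 24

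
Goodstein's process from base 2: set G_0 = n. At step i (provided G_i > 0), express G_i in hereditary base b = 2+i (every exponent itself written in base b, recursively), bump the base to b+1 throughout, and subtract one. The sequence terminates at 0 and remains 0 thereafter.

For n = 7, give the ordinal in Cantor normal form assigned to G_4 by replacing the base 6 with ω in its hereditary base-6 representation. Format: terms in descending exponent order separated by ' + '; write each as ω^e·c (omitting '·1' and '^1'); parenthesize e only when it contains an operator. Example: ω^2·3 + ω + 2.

ω^ω + 1

i=0: 7 = 2^2 + 2 + 1 (b=2); 2→3: 3^3 + 3 + 1 = 31; 31−1 = 30
i=1: 30 = 3^3 + 3 (b=3); 3→4: 4^4 + 4 = 260; 260−1 = 259
i=2: 259 = 4^4 + 3 (b=4); 4→5: 5^5 + 3 = 3128; 3128−1 = 3127
i=3: 3127 = 5^5 + 2 (b=5); 5→6: 6^6 + 2 = 46658; 46658−1 = 46657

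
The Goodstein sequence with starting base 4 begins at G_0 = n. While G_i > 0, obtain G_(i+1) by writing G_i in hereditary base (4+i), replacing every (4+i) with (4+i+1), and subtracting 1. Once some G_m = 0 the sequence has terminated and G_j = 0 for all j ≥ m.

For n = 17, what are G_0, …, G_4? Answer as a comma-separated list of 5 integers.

17, 25, 35, 39, 43

(0) 17|_4 = 4^2 + 1 ↦ 5^2 + 1|_5 = 26 ⇒ 25
(1) 25|_5 = 5^2 ↦ 6^2|_6 = 36 ⇒ 35
(2) 35|_6 = 5·6 + 5 ↦ 5·7 + 5|_7 = 40 ⇒ 39
(3) 39|_7 = 5·7 + 4 ↦ 5·8 + 4|_8 = 44 ⇒ 43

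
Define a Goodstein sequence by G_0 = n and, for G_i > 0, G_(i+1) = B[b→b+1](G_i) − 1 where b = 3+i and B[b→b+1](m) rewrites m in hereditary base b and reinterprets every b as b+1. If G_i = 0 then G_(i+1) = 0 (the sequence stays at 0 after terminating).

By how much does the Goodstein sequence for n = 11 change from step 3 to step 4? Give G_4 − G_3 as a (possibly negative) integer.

base 3: 11 = 3^2 + 2; at 4: 4^2 + 2 = 18; next = 17
base 4: 17 = 4^2 + 1; at 5: 5^2 + 1 = 26; next = 25
base 5: 25 = 5^2; at 6: 6^2 = 36; next = 35
base 6: 35 = 5·6 + 5; at 7: 5·7 + 5 = 40; next = 39

4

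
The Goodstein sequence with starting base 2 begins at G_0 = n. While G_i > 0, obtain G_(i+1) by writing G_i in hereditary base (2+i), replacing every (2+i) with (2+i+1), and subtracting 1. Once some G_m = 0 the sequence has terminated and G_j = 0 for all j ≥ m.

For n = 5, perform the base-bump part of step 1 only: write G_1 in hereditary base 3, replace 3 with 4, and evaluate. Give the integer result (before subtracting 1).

256

G_0 = 5. HB_2(5) = 2^2 + 1. Bump = 28. G_1 = 27.
G_1 = 27. HB_3(27) = 3^3. Bump = 256. G_2 = 255.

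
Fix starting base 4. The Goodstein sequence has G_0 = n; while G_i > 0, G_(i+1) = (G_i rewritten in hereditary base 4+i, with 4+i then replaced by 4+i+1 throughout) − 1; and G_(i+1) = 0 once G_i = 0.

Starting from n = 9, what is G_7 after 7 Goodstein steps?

11

G_0=9  [base 4] 2·4 + 1  →[4↦5]→  2·5 + 1 = 11  −1 ⇒ G_1=10
G_1=10  [base 5] 2·5  →[5↦6]→  2·6 = 12  −1 ⇒ G_2=11
G_2=11  [base 6] 6 + 5  →[6↦7]→  7 + 5 = 12  −1 ⇒ G_3=11
G_3=11  [base 7] 7 + 4  →[7↦8]→  8 + 4 = 12  −1 ⇒ G_4=11
G_4=11  [base 8] 8 + 3  →[8↦9]→  9 + 3 = 12  −1 ⇒ G_5=11
G_5=11  [base 9] 9 + 2  →[9↦10]→  10 + 2 = 12  −1 ⇒ G_6=11
G_6=11  [base 10] 10 + 1  →[10↦11]→  11 + 1 = 12  −1 ⇒ G_7=11
G_7=11  [base 11] 11  →[11↦12]→  12 = 12  −1 ⇒ G_8=11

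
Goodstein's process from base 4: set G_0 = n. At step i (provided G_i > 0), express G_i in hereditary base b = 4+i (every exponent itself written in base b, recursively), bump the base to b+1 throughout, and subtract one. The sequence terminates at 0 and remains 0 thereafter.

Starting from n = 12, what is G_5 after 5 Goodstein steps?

i=0: 12 = 3·4 (b=4); 4→5: 3·5 = 15; 15−1 = 14
i=1: 14 = 2·5 + 4 (b=5); 5→6: 2·6 + 4 = 16; 16−1 = 15
i=2: 15 = 2·6 + 3 (b=6); 6→7: 2·7 + 3 = 17; 17−1 = 16
i=3: 16 = 2·7 + 2 (b=7); 7→8: 2·8 + 2 = 18; 18−1 = 17
i=4: 17 = 2·8 + 1 (b=8); 8→9: 2·9 + 1 = 19; 19−1 = 18
i=5: 18 = 2·9 (b=9); 9→10: 2·10 = 20; 20−1 = 19

18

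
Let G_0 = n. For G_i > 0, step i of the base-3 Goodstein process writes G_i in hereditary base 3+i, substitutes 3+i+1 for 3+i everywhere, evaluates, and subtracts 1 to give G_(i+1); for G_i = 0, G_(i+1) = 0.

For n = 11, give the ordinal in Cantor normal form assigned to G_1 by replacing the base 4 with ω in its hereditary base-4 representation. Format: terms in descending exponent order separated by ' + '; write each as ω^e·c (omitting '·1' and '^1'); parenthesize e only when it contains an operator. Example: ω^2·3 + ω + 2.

11 —HB3→ 3^2 + 2 —bump→ 4^2 + 2 = 18 —(−1)→ 17
17 —HB4→ 4^2 + 1 —bump→ 5^2 + 1 = 26 —(−1)→ 25

ω^2 + 1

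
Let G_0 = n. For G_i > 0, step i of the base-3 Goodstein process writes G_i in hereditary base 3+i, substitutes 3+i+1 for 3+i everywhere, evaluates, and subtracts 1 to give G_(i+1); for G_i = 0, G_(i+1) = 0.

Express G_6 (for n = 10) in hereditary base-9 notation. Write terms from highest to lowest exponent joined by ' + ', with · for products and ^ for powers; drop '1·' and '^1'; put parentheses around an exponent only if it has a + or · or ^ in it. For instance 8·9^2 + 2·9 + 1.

10 —HB3→ 3^2 + 1 —bump→ 4^2 + 1 = 17 —(−1)→ 16
16 —HB4→ 4^2 —bump→ 5^2 = 25 —(−1)→ 24
24 —HB5→ 4·5 + 4 —bump→ 4·6 + 4 = 28 —(−1)→ 27
27 —HB6→ 4·6 + 3 —bump→ 4·7 + 3 = 31 —(−1)→ 30
30 —HB7→ 4·7 + 2 —bump→ 4·8 + 2 = 34 —(−1)→ 33
33 —HB8→ 4·8 + 1 —bump→ 4·9 + 1 = 37 —(−1)→ 36

4·9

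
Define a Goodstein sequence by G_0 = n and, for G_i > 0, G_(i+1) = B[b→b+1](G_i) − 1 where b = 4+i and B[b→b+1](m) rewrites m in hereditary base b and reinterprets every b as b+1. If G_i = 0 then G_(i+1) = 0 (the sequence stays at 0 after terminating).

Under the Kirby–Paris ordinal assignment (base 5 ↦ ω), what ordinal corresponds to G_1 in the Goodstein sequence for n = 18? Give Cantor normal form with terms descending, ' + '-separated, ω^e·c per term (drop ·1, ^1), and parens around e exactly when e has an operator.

[0] 18 ≡ 4^2 + 2 (base 4). Lift 5: 27. −1: 26.
[1] 26 ≡ 5^2 + 1 (base 5). Lift 6: 37. −1: 36.

ω^2 + 1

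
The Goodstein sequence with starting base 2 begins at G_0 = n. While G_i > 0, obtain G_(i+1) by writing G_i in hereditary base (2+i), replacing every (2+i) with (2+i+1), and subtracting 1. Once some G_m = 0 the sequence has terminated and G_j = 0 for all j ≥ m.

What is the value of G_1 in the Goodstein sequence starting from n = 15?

111

G_0 = 15. HB_2(15) = 2^(2 + 1) + 2^2 + 2 + 1. Bump = 112. G_1 = 111.
G_1 = 111. HB_3(111) = 3^(3 + 1) + 3^3 + 3. Bump = 1284. G_2 = 1283.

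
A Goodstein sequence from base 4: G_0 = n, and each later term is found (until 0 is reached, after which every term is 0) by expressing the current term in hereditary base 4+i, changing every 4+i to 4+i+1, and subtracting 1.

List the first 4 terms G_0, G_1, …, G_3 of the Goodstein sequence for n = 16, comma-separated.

base 4: 16 = 4^2; at 5: 5^2 = 25; next = 24
base 5: 24 = 4·5 + 4; at 6: 4·6 + 4 = 28; next = 27
base 6: 27 = 4·6 + 3; at 7: 4·7 + 3 = 31; next = 30

16, 24, 27, 30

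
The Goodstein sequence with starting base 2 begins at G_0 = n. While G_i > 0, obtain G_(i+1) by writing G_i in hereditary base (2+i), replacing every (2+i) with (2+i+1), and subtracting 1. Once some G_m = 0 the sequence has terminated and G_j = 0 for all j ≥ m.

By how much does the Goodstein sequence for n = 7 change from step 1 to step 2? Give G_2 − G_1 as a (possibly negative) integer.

(0) 7|_2 = 2^2 + 2 + 1 ↦ 3^3 + 3 + 1|_3 = 31 ⇒ 30
(1) 30|_3 = 3^3 + 3 ↦ 4^4 + 4|_4 = 260 ⇒ 259

229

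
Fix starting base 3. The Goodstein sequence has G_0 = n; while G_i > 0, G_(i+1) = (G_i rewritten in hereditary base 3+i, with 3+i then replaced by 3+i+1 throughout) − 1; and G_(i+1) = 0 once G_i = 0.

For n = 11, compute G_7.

51

(0) 11|_3 = 3^2 + 2 ↦ 4^2 + 2|_4 = 18 ⇒ 17
(1) 17|_4 = 4^2 + 1 ↦ 5^2 + 1|_5 = 26 ⇒ 25
(2) 25|_5 = 5^2 ↦ 6^2|_6 = 36 ⇒ 35
(3) 35|_6 = 5·6 + 5 ↦ 5·7 + 5|_7 = 40 ⇒ 39
(4) 39|_7 = 5·7 + 4 ↦ 5·8 + 4|_8 = 44 ⇒ 43
(5) 43|_8 = 5·8 + 3 ↦ 5·9 + 3|_9 = 48 ⇒ 47
(6) 47|_9 = 5·9 + 2 ↦ 5·10 + 2|_10 = 52 ⇒ 51
(7) 51|_10 = 5·10 + 1 ↦ 5·11 + 1|_11 = 56 ⇒ 55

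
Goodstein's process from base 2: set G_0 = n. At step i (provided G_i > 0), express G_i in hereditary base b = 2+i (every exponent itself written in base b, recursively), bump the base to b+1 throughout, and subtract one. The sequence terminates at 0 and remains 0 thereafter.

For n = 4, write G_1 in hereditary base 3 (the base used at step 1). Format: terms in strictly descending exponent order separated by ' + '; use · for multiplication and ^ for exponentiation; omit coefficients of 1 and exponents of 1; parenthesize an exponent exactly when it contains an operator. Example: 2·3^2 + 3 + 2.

(0) 4|_2 = 2^2 ↦ 3^3|_3 = 27 ⇒ 26
(1) 26|_3 = 2·3^2 + 2·3 + 2 ↦ 2·4^2 + 2·4 + 2|_4 = 42 ⇒ 41

2·3^2 + 2·3 + 2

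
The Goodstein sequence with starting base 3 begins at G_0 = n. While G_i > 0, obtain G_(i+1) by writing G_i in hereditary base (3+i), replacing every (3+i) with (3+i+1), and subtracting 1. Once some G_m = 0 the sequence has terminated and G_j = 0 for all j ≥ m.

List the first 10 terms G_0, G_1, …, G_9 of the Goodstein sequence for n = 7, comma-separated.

7, 8, 9, 9, 9, 9, 9, 9, 8, 7

[0] 7 ≡ 2·3 + 1 (base 3). Lift 4: 9. −1: 8.
[1] 8 ≡ 2·4 (base 4). Lift 5: 10. −1: 9.
[2] 9 ≡ 5 + 4 (base 5). Lift 6: 10. −1: 9.
[3] 9 ≡ 6 + 3 (base 6). Lift 7: 10. −1: 9.
[4] 9 ≡ 7 + 2 (base 7). Lift 8: 10. −1: 9.
[5] 9 ≡ 8 + 1 (base 8). Lift 9: 10. −1: 9.
[6] 9 ≡ 9 (base 9). Lift 10: 10. −1: 9.
[7] 9 ≡ 9 (base 10). Lift 11: 9. −1: 8.
[8] 8 ≡ 8 (base 11). Lift 12: 8. −1: 7.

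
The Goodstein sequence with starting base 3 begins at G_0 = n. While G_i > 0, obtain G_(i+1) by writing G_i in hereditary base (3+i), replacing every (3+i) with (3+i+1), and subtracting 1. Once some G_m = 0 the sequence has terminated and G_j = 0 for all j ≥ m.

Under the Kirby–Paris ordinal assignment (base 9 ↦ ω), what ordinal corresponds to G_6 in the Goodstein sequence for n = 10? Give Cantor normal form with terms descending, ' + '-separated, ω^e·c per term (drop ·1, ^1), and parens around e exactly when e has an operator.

step 0: 10 = 3^2 + 1; sub 4 for 3: 4^2 + 1; = 17; G_1 = 17−1 = 16
step 1: 16 = 4^2; sub 5 for 4: 5^2; = 25; G_2 = 25−1 = 24
step 2: 24 = 4·5 + 4; sub 6 for 5: 4·6 + 4; = 28; G_3 = 28−1 = 27
step 3: 27 = 4·6 + 3; sub 7 for 6: 4·7 + 3; = 31; G_4 = 31−1 = 30
step 4: 30 = 4·7 + 2; sub 8 for 7: 4·8 + 2; = 34; G_5 = 34−1 = 33
step 5: 33 = 4·8 + 1; sub 9 for 8: 4·9 + 1; = 37; G_6 = 37−1 = 36
step 6: 36 = 4·9; sub 10 for 9: 4·10; = 40; G_7 = 40−1 = 39

ω·4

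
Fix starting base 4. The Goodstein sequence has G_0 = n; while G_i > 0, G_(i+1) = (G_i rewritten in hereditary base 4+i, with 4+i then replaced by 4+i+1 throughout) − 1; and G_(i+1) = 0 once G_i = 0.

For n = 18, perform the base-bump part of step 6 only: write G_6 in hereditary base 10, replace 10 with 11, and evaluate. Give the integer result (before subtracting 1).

18 —HB4→ 4^2 + 2 —bump→ 5^2 + 2 = 27 —(−1)→ 26
26 —HB5→ 5^2 + 1 —bump→ 6^2 + 1 = 37 —(−1)→ 36
36 —HB6→ 6^2 —bump→ 7^2 = 49 —(−1)→ 48
48 —HB7→ 6·7 + 6 —bump→ 6·8 + 6 = 54 —(−1)→ 53
53 —HB8→ 6·8 + 5 —bump→ 6·9 + 5 = 59 —(−1)→ 58
58 —HB9→ 6·9 + 4 —bump→ 6·10 + 4 = 64 —(−1)→ 63
63 —HB10→ 6·10 + 3 —bump→ 6·11 + 3 = 69 —(−1)→ 68

69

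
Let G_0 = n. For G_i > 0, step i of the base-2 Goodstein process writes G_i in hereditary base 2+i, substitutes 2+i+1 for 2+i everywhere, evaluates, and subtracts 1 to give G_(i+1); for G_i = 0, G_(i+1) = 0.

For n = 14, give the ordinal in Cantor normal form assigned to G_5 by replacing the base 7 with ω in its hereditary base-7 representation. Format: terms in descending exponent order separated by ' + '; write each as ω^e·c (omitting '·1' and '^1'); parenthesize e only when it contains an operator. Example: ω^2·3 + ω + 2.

ω^(ω + 1) + ω^5·5 + ω^4·5 + ω^3·5 + ω^2·5 + ω·5 + 4

G_0 = 14. HB_2(14) = 2^(2 + 1) + 2^2 + 2. Bump = 111. G_1 = 110.
G_1 = 110. HB_3(110) = 3^(3 + 1) + 3^3 + 2. Bump = 1282. G_2 = 1281.
G_2 = 1281. HB_4(1281) = 4^(4 + 1) + 4^4 + 1. Bump = 18751. G_3 = 18750.
G_3 = 18750. HB_5(18750) = 5^(5 + 1) + 5^5. Bump = 326592. G_4 = 326591.
G_4 = 326591. HB_6(326591) = 6^(6 + 1) + 5·6^5 + 5·6^4 + 5·6^3 + 5·6^2 + 5·6 + 5. Bump = 5862841. G_5 = 5862840.
G_5 = 5862840. HB_7(5862840) = 7^(7 + 1) + 5·7^5 + 5·7^4 + 5·7^3 + 5·7^2 + 5·7 + 4. Bump = 134404972. G_6 = 134404971.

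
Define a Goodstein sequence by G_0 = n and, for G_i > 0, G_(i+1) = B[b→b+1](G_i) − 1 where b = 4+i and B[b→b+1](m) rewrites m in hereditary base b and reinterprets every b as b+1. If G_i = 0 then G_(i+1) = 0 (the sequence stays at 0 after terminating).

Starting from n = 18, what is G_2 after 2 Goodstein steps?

36

G_0 = 18. HB_4(18) = 4^2 + 2. Bump = 27. G_1 = 26.
G_1 = 26. HB_5(26) = 5^2 + 1. Bump = 37. G_2 = 36.
G_2 = 36. HB_6(36) = 6^2. Bump = 49. G_3 = 48.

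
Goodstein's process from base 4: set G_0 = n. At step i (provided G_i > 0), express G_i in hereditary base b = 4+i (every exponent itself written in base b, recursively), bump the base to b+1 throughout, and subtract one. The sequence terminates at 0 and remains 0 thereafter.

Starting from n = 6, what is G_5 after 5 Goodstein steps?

4

i=0: 6 = 4 + 2 (b=4); 4→5: 5 + 2 = 7; 7−1 = 6
i=1: 6 = 5 + 1 (b=5); 5→6: 6 + 1 = 7; 7−1 = 6
i=2: 6 = 6 (b=6); 6→7: 7 = 7; 7−1 = 6
i=3: 6 = 6 (b=7); 7→8: 6 = 6; 6−1 = 5
i=4: 5 = 5 (b=8); 8→9: 5 = 5; 5−1 = 4
i=5: 4 = 4 (b=9); 9→10: 4 = 4; 4−1 = 3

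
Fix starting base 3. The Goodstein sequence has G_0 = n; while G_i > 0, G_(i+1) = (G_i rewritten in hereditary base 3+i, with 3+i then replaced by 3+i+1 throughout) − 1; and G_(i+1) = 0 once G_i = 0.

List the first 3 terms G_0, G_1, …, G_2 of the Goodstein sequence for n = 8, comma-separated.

step 0: 8 = 2·3 + 2; sub 4 for 3: 2·4 + 2; = 10; G_1 = 10−1 = 9
step 1: 9 = 2·4 + 1; sub 5 for 4: 2·5 + 1; = 11; G_2 = 11−1 = 10

8, 9, 10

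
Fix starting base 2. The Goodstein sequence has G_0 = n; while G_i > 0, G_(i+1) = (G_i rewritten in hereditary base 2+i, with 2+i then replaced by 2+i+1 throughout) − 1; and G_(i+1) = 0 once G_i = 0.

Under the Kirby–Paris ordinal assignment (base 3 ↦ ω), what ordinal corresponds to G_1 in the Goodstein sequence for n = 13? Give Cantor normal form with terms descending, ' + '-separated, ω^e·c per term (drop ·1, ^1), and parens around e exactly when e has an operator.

ω^(ω + 1) + ω^ω

13 —HB2→ 2^(2 + 1) + 2^2 + 1 —bump→ 3^(3 + 1) + 3^3 + 1 = 109 —(−1)→ 108
108 —HB3→ 3^(3 + 1) + 3^3 —bump→ 4^(4 + 1) + 4^4 = 1280 —(−1)→ 1279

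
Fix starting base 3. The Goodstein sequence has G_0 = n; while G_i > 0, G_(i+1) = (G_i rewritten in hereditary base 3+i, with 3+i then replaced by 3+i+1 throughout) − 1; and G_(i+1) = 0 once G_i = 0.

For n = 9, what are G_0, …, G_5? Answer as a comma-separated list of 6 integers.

i=0: 9 = 3^2 (b=3); 3→4: 4^2 = 16; 16−1 = 15
i=1: 15 = 3·4 + 3 (b=4); 4→5: 3·5 + 3 = 18; 18−1 = 17
i=2: 17 = 3·5 + 2 (b=5); 5→6: 3·6 + 2 = 20; 20−1 = 19
i=3: 19 = 3·6 + 1 (b=6); 6→7: 3·7 + 1 = 22; 22−1 = 21
i=4: 21 = 3·7 (b=7); 7→8: 3·8 = 24; 24−1 = 23

9, 15, 17, 19, 21, 23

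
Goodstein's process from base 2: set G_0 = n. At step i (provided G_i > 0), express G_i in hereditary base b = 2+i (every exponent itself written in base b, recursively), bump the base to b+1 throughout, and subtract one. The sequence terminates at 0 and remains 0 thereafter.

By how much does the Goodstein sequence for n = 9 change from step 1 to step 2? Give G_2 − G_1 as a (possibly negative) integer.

942

step 0: 9 = 2^(2 + 1) + 1; sub 3 for 2: 3^(3 + 1) + 1; = 82; G_1 = 82−1 = 81
step 1: 81 = 3^(3 + 1); sub 4 for 3: 4^(4 + 1); = 1024; G_2 = 1024−1 = 1023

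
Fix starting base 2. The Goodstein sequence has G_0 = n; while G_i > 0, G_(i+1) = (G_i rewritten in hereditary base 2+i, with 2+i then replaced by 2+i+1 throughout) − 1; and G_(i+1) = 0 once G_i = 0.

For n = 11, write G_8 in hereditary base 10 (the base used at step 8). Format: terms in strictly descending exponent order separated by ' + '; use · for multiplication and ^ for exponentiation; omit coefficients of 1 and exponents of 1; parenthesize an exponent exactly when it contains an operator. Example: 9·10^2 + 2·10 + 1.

11 —HB2→ 2^(2 + 1) + 2 + 1 —bump→ 3^(3 + 1) + 3 + 1 = 85 —(−1)→ 84
84 —HB3→ 3^(3 + 1) + 3 —bump→ 4^(4 + 1) + 4 = 1028 —(−1)→ 1027
1027 —HB4→ 4^(4 + 1) + 3 —bump→ 5^(5 + 1) + 3 = 15628 —(−1)→ 15627
15627 —HB5→ 5^(5 + 1) + 2 —bump→ 6^(6 + 1) + 2 = 279938 —(−1)→ 279937
279937 —HB6→ 6^(6 + 1) + 1 —bump→ 7^(7 + 1) + 1 = 5764802 —(−1)→ 5764801
5764801 —HB7→ 7^(7 + 1) —bump→ 8^(8 + 1) = 134217728 —(−1)→ 134217727
134217727 —HB8→ 7·8^8 + 7·8^7 + 7·8^6 + 7·8^5 + 7·8^4 + 7·8^3 + 7·8^2 + 7·8 + 7 —bump→ 7·9^9 + 7·9^7 + 7·9^6 + 7·9^5 + 7·9^4 + 7·9^3 + 7·9^2 + 7·9 + 7 = 2749609303 —(−1)→ 2749609302
2749609302 —HB9→ 7·9^9 + 7·9^7 + 7·9^6 + 7·9^5 + 7·9^4 + 7·9^3 + 7·9^2 + 7·9 + 6 —bump→ 7·10^10 + 7·10^7 + 7·10^6 + 7·10^5 + 7·10^4 + 7·10^3 + 7·10^2 + 7·10 + 6 = 70077777776 —(−1)→ 70077777775

7·10^10 + 7·10^7 + 7·10^6 + 7·10^5 + 7·10^4 + 7·10^3 + 7·10^2 + 7·10 + 5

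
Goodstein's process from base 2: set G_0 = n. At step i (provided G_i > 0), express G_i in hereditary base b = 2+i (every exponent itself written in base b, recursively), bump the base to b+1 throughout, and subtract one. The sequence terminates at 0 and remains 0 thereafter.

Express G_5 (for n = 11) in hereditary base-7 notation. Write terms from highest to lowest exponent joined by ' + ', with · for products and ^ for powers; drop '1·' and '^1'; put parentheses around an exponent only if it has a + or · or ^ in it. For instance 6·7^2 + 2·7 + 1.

11 —HB2→ 2^(2 + 1) + 2 + 1 —bump→ 3^(3 + 1) + 3 + 1 = 85 —(−1)→ 84
84 —HB3→ 3^(3 + 1) + 3 —bump→ 4^(4 + 1) + 4 = 1028 —(−1)→ 1027
1027 —HB4→ 4^(4 + 1) + 3 —bump→ 5^(5 + 1) + 3 = 15628 —(−1)→ 15627
15627 —HB5→ 5^(5 + 1) + 2 —bump→ 6^(6 + 1) + 2 = 279938 —(−1)→ 279937
279937 —HB6→ 6^(6 + 1) + 1 —bump→ 7^(7 + 1) + 1 = 5764802 —(−1)→ 5764801
5764801 —HB7→ 7^(7 + 1) —bump→ 8^(8 + 1) = 134217728 —(−1)→ 134217727

7^(7 + 1)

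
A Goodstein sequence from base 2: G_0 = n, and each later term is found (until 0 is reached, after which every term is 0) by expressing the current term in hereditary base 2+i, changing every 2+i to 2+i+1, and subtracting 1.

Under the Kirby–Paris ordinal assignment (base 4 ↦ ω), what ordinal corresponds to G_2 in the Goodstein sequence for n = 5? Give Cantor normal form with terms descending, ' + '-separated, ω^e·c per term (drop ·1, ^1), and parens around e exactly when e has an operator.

i=0: 5 = 2^2 + 1 (b=2); 2→3: 3^3 + 1 = 28; 28−1 = 27
i=1: 27 = 3^3 (b=3); 3→4: 4^4 = 256; 256−1 = 255
i=2: 255 = 3·4^3 + 3·4^2 + 3·4 + 3 (b=4); 4→5: 3·5^3 + 3·5^2 + 3·5 + 3 = 468; 468−1 = 467

ω^3·3 + ω^2·3 + ω·3 + 3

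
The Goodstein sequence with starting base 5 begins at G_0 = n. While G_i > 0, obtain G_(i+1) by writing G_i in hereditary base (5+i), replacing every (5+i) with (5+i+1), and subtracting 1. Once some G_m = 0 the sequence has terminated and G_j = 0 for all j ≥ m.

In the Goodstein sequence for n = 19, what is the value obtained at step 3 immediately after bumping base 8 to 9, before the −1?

base 5: 19 = 3·5 + 4; at 6: 3·6 + 4 = 22; next = 21
base 6: 21 = 3·6 + 3; at 7: 3·7 + 3 = 24; next = 23
base 7: 23 = 3·7 + 2; at 8: 3·8 + 2 = 26; next = 25
base 8: 25 = 3·8 + 1; at 9: 3·9 + 1 = 28; next = 27

28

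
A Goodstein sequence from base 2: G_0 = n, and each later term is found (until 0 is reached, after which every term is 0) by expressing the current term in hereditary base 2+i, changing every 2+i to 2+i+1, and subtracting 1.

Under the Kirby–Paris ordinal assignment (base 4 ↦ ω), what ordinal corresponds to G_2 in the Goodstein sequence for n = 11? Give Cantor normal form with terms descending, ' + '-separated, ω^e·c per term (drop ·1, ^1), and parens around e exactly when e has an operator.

ω^(ω + 1) + 3

G_0 = 11. HB_2(11) = 2^(2 + 1) + 2 + 1. Bump = 85. G_1 = 84.
G_1 = 84. HB_3(84) = 3^(3 + 1) + 3. Bump = 1028. G_2 = 1027.
G_2 = 1027. HB_4(1027) = 4^(4 + 1) + 3. Bump = 15628. G_3 = 15627.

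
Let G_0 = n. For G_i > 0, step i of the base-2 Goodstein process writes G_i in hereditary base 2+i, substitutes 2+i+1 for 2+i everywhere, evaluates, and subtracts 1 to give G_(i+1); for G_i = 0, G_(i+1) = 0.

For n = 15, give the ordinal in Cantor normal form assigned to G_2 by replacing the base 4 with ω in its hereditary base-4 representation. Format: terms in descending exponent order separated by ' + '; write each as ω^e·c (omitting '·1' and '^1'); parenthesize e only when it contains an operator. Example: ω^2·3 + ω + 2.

ω^(ω + 1) + ω^ω + 3

G_0=15  [base 2] 2^(2 + 1) + 2^2 + 2 + 1  →[2↦3]→  3^(3 + 1) + 3^3 + 3 + 1 = 112  −1 ⇒ G_1=111
G_1=111  [base 3] 3^(3 + 1) + 3^3 + 3  →[3↦4]→  4^(4 + 1) + 4^4 + 4 = 1284  −1 ⇒ G_2=1283
G_2=1283  [base 4] 4^(4 + 1) + 4^4 + 3  →[4↦5]→  5^(5 + 1) + 5^5 + 3 = 18753  −1 ⇒ G_3=18752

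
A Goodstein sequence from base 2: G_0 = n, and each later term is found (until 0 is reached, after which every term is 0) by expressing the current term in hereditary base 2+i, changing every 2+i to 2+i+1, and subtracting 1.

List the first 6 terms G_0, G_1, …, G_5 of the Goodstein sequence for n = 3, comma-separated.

(0) 3|_2 = 2 + 1 ↦ 3 + 1|_3 = 4 ⇒ 3
(1) 3|_3 = 3 ↦ 4|_4 = 4 ⇒ 3
(2) 3|_4 = 3 ↦ 3|_5 = 3 ⇒ 2
(3) 2|_5 = 2 ↦ 2|_6 = 2 ⇒ 1
(4) 1|_6 = 1 ↦ 1|_7 = 1 ⇒ 0

3, 3, 3, 2, 1, 0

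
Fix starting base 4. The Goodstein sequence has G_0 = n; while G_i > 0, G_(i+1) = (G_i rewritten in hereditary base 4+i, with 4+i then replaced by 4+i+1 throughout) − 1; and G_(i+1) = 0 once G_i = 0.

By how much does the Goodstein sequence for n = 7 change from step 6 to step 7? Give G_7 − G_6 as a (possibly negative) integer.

i=0: 7 = 4 + 3 (b=4); 4→5: 5 + 3 = 8; 8−1 = 7
i=1: 7 = 5 + 2 (b=5); 5→6: 6 + 2 = 8; 8−1 = 7
i=2: 7 = 6 + 1 (b=6); 6→7: 7 + 1 = 8; 8−1 = 7
i=3: 7 = 7 (b=7); 7→8: 8 = 8; 8−1 = 7
i=4: 7 = 7 (b=8); 8→9: 7 = 7; 7−1 = 6
i=5: 6 = 6 (b=9); 9→10: 6 = 6; 6−1 = 5
i=6: 5 = 5 (b=10); 10→11: 5 = 5; 5−1 = 4

-1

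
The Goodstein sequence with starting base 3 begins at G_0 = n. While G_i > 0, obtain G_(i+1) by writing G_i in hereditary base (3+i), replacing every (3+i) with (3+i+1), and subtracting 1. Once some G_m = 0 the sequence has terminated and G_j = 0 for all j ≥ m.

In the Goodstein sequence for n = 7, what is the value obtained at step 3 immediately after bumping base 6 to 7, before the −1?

10

i=0: 7 = 2·3 + 1 (b=3); 3→4: 2·4 + 1 = 9; 9−1 = 8
i=1: 8 = 2·4 (b=4); 4→5: 2·5 = 10; 10−1 = 9
i=2: 9 = 5 + 4 (b=5); 5→6: 6 + 4 = 10; 10−1 = 9
i=3: 9 = 6 + 3 (b=6); 6→7: 7 + 3 = 10; 10−1 = 9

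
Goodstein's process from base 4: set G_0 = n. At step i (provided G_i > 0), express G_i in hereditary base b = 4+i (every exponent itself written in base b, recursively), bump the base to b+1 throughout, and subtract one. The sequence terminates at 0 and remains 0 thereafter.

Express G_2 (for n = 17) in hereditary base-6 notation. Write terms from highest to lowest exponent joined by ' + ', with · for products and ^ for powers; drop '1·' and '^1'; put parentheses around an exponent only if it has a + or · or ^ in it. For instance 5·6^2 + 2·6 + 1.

5·6 + 5

(0) 17|_4 = 4^2 + 1 ↦ 5^2 + 1|_5 = 26 ⇒ 25
(1) 25|_5 = 5^2 ↦ 6^2|_6 = 36 ⇒ 35
(2) 35|_6 = 5·6 + 5 ↦ 5·7 + 5|_7 = 40 ⇒ 39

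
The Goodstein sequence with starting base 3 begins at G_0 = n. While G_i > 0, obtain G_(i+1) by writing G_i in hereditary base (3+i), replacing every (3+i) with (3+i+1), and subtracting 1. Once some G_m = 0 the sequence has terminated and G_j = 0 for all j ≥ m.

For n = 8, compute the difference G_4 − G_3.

G_0 = 8. HB_3(8) = 2·3 + 2. Bump = 10. G_1 = 9.
G_1 = 9. HB_4(9) = 2·4 + 1. Bump = 11. G_2 = 10.
G_2 = 10. HB_5(10) = 2·5. Bump = 12. G_3 = 11.
G_3 = 11. HB_6(11) = 6 + 5. Bump = 12. G_4 = 11.

0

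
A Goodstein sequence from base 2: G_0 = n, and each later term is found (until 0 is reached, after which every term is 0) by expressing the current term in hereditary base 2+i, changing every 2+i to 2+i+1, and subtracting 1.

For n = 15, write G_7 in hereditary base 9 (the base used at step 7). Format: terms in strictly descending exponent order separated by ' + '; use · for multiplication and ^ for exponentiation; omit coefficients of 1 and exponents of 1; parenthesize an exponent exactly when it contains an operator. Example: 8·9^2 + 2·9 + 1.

9^(9 + 1) + 7·9^7 + 7·9^6 + 7·9^5 + 7·9^4 + 7·9^3 + 7·9^2 + 7·9 + 6

15 —HB2→ 2^(2 + 1) + 2^2 + 2 + 1 —bump→ 3^(3 + 1) + 3^3 + 3 + 1 = 112 —(−1)→ 111
111 —HB3→ 3^(3 + 1) + 3^3 + 3 —bump→ 4^(4 + 1) + 4^4 + 4 = 1284 —(−1)→ 1283
1283 —HB4→ 4^(4 + 1) + 4^4 + 3 —bump→ 5^(5 + 1) + 5^5 + 3 = 18753 —(−1)→ 18752
18752 —HB5→ 5^(5 + 1) + 5^5 + 2 —bump→ 6^(6 + 1) + 6^6 + 2 = 326594 —(−1)→ 326593
326593 —HB6→ 6^(6 + 1) + 6^6 + 1 —bump→ 7^(7 + 1) + 7^7 + 1 = 6588345 —(−1)→ 6588344
6588344 —HB7→ 7^(7 + 1) + 7^7 —bump→ 8^(8 + 1) + 8^8 = 150994944 —(−1)→ 150994943
150994943 —HB8→ 8^(8 + 1) + 7·8^7 + 7·8^6 + 7·8^5 + 7·8^4 + 7·8^3 + 7·8^2 + 7·8 + 7 —bump→ 9^(9 + 1) + 7·9^7 + 7·9^6 + 7·9^5 + 7·9^4 + 7·9^3 + 7·9^2 + 7·9 + 7 = 3524450281 —(−1)→ 3524450280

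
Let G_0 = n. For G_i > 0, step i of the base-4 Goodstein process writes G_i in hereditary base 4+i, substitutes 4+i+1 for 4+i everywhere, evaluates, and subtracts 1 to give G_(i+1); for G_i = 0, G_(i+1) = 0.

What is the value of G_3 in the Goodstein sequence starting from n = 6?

step 0: 6 = 4 + 2; sub 5 for 4: 5 + 2; = 7; G_1 = 7−1 = 6
step 1: 6 = 5 + 1; sub 6 for 5: 6 + 1; = 7; G_2 = 7−1 = 6
step 2: 6 = 6; sub 7 for 6: 7; = 7; G_3 = 7−1 = 6
step 3: 6 = 6; sub 8 for 7: 6; = 6; G_4 = 6−1 = 5

6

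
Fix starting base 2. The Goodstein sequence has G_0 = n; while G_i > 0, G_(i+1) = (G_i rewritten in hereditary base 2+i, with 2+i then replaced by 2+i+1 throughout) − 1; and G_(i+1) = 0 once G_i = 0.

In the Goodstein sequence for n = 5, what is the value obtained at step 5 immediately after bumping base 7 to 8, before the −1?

1752

step 0: 5 = 2^2 + 1; sub 3 for 2: 3^3 + 1; = 28; G_1 = 28−1 = 27
step 1: 27 = 3^3; sub 4 for 3: 4^4; = 256; G_2 = 256−1 = 255
step 2: 255 = 3·4^3 + 3·4^2 + 3·4 + 3; sub 5 for 4: 3·5^3 + 3·5^2 + 3·5 + 3; = 468; G_3 = 468−1 = 467
step 3: 467 = 3·5^3 + 3·5^2 + 3·5 + 2; sub 6 for 5: 3·6^3 + 3·6^2 + 3·6 + 2; = 776; G_4 = 776−1 = 775
step 4: 775 = 3·6^3 + 3·6^2 + 3·6 + 1; sub 7 for 6: 3·7^3 + 3·7^2 + 3·7 + 1; = 1198; G_5 = 1198−1 = 1197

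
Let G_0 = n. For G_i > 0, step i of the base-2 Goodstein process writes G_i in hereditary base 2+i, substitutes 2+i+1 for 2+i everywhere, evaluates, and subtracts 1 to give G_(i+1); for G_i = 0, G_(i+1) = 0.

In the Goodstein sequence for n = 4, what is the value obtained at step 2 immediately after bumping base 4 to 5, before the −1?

61

4 —HB2→ 2^2 —bump→ 3^3 = 27 —(−1)→ 26
26 —HB3→ 2·3^2 + 2·3 + 2 —bump→ 2·4^2 + 2·4 + 2 = 42 —(−1)→ 41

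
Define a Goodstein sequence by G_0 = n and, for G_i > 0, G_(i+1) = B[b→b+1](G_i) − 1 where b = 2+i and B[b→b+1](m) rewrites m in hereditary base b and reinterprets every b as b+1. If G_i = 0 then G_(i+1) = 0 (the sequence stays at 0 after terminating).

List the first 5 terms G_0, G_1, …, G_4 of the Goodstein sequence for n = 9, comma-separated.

9 —HB2→ 2^(2 + 1) + 1 —bump→ 3^(3 + 1) + 1 = 82 —(−1)→ 81
81 —HB3→ 3^(3 + 1) —bump→ 4^(4 + 1) = 1024 —(−1)→ 1023
1023 —HB4→ 3·4^4 + 3·4^3 + 3·4^2 + 3·4 + 3 —bump→ 3·5^5 + 3·5^3 + 3·5^2 + 3·5 + 3 = 9843 —(−1)→ 9842
9842 —HB5→ 3·5^5 + 3·5^3 + 3·5^2 + 3·5 + 2 —bump→ 3·6^6 + 3·6^3 + 3·6^2 + 3·6 + 2 = 140744 —(−1)→ 140743

9, 81, 1023, 9842, 140743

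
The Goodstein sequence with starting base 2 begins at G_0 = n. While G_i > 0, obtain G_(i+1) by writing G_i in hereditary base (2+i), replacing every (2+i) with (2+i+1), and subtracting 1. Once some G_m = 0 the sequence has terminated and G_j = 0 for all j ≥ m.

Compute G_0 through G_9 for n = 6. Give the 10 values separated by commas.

6, 29, 257, 3125, 46655, 98039, 187243, 332147, 555551, 885775

G_0 = 6. HB_2(6) = 2^2 + 2. Bump = 30. G_1 = 29.
G_1 = 29. HB_3(29) = 3^3 + 2. Bump = 258. G_2 = 257.
G_2 = 257. HB_4(257) = 4^4 + 1. Bump = 3126. G_3 = 3125.
G_3 = 3125. HB_5(3125) = 5^5. Bump = 46656. G_4 = 46655.
G_4 = 46655. HB_6(46655) = 5·6^5 + 5·6^4 + 5·6^3 + 5·6^2 + 5·6 + 5. Bump = 98040. G_5 = 98039.
G_5 = 98039. HB_7(98039) = 5·7^5 + 5·7^4 + 5·7^3 + 5·7^2 + 5·7 + 4. Bump = 187244. G_6 = 187243.
G_6 = 187243. HB_8(187243) = 5·8^5 + 5·8^4 + 5·8^3 + 5·8^2 + 5·8 + 3. Bump = 332148. G_7 = 332147.
G_7 = 332147. HB_9(332147) = 5·9^5 + 5·9^4 + 5·9^3 + 5·9^2 + 5·9 + 2. Bump = 555552. G_8 = 555551.
G_8 = 555551. HB_10(555551) = 5·10^5 + 5·10^4 + 5·10^3 + 5·10^2 + 5·10 + 1. Bump = 885776. G_9 = 885775.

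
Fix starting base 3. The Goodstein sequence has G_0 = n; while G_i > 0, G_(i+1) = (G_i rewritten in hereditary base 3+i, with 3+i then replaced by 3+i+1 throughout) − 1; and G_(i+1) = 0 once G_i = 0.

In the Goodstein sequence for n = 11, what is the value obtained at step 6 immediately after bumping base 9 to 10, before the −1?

G_0 = 11. HB_3(11) = 3^2 + 2. Bump = 18. G_1 = 17.
G_1 = 17. HB_4(17) = 4^2 + 1. Bump = 26. G_2 = 25.
G_2 = 25. HB_5(25) = 5^2. Bump = 36. G_3 = 35.
G_3 = 35. HB_6(35) = 5·6 + 5. Bump = 40. G_4 = 39.
G_4 = 39. HB_7(39) = 5·7 + 4. Bump = 44. G_5 = 43.
G_5 = 43. HB_8(43) = 5·8 + 3. Bump = 48. G_6 = 47.

52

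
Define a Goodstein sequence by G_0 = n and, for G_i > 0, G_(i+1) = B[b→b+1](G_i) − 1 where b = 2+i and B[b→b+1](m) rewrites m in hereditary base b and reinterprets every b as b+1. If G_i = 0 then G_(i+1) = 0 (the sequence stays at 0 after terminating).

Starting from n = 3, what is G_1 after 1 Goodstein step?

G_0 = 3. HB_2(3) = 2 + 1. Bump = 4. G_1 = 3.
G_1 = 3. HB_3(3) = 3. Bump = 4. G_2 = 3.

3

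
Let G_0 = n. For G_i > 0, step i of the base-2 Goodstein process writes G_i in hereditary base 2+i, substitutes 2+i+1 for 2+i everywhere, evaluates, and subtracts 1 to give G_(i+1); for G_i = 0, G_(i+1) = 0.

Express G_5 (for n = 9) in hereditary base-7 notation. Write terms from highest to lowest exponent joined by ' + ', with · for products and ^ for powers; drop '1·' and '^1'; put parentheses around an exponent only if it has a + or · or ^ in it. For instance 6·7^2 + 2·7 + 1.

3·7^7 + 3·7^3 + 3·7^2 + 3·7

G_0 = 9. HB_2(9) = 2^(2 + 1) + 1. Bump = 82. G_1 = 81.
G_1 = 81. HB_3(81) = 3^(3 + 1). Bump = 1024. G_2 = 1023.
G_2 = 1023. HB_4(1023) = 3·4^4 + 3·4^3 + 3·4^2 + 3·4 + 3. Bump = 9843. G_3 = 9842.
G_3 = 9842. HB_5(9842) = 3·5^5 + 3·5^3 + 3·5^2 + 3·5 + 2. Bump = 140744. G_4 = 140743.
G_4 = 140743. HB_6(140743) = 3·6^6 + 3·6^3 + 3·6^2 + 3·6 + 1. Bump = 2471827. G_5 = 2471826.
G_5 = 2471826. HB_7(2471826) = 3·7^7 + 3·7^3 + 3·7^2 + 3·7. Bump = 50333400. G_6 = 50333399.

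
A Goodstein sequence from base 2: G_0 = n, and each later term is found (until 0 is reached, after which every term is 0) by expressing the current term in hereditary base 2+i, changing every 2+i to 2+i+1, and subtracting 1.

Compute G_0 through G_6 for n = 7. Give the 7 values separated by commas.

7, 30, 259, 3127, 46657, 823543, 16777215

(0) 7|_2 = 2^2 + 2 + 1 ↦ 3^3 + 3 + 1|_3 = 31 ⇒ 30
(1) 30|_3 = 3^3 + 3 ↦ 4^4 + 4|_4 = 260 ⇒ 259
(2) 259|_4 = 4^4 + 3 ↦ 5^5 + 3|_5 = 3128 ⇒ 3127
(3) 3127|_5 = 5^5 + 2 ↦ 6^6 + 2|_6 = 46658 ⇒ 46657
(4) 46657|_6 = 6^6 + 1 ↦ 7^7 + 1|_7 = 823544 ⇒ 823543
(5) 823543|_7 = 7^7 ↦ 8^8|_8 = 16777216 ⇒ 16777215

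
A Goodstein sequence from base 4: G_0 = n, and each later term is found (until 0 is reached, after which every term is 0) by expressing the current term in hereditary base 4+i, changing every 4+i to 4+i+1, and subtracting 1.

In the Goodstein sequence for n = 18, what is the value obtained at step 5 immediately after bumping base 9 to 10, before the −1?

64

G_0=18  [base 4] 4^2 + 2  →[4↦5]→  5^2 + 2 = 27  −1 ⇒ G_1=26
G_1=26  [base 5] 5^2 + 1  →[5↦6]→  6^2 + 1 = 37  −1 ⇒ G_2=36
G_2=36  [base 6] 6^2  →[6↦7]→  7^2 = 49  −1 ⇒ G_3=48
G_3=48  [base 7] 6·7 + 6  →[7↦8]→  6·8 + 6 = 54  −1 ⇒ G_4=53
G_4=53  [base 8] 6·8 + 5  →[8↦9]→  6·9 + 5 = 59  −1 ⇒ G_5=58
G_5=58  [base 9] 6·9 + 4  →[9↦10]→  6·10 + 4 = 64  −1 ⇒ G_6=63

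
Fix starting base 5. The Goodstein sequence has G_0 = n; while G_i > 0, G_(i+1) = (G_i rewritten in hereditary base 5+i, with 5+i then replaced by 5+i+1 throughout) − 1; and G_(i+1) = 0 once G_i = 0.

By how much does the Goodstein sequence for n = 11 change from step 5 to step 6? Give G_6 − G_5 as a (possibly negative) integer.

0

G_0=11  [base 5] 2·5 + 1  →[5↦6]→  2·6 + 1 = 13  −1 ⇒ G_1=12
G_1=12  [base 6] 2·6  →[6↦7]→  2·7 = 14  −1 ⇒ G_2=13
G_2=13  [base 7] 7 + 6  →[7↦8]→  8 + 6 = 14  −1 ⇒ G_3=13
G_3=13  [base 8] 8 + 5  →[8↦9]→  9 + 5 = 14  −1 ⇒ G_4=13
G_4=13  [base 9] 9 + 4  →[9↦10]→  10 + 4 = 14  −1 ⇒ G_5=13
G_5=13  [base 10] 10 + 3  →[10↦11]→  11 + 3 = 14  −1 ⇒ G_6=13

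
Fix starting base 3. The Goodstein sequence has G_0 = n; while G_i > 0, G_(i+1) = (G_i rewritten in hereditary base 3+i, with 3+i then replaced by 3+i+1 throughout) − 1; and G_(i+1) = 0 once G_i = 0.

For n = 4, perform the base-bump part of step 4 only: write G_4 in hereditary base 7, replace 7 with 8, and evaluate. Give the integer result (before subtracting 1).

2

base 3: 4 = 3 + 1; at 4: 4 + 1 = 5; next = 4
base 4: 4 = 4; at 5: 5 = 5; next = 4
base 5: 4 = 4; at 6: 4 = 4; next = 3
base 6: 3 = 3; at 7: 3 = 3; next = 2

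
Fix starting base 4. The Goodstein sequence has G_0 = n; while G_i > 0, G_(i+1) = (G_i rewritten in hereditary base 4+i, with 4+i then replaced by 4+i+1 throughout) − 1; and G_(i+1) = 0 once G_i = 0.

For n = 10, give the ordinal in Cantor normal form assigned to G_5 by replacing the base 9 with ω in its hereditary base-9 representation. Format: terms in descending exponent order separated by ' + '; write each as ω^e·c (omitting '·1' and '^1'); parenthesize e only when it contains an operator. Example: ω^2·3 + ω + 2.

step 0: 10 = 2·4 + 2; sub 5 for 4: 2·5 + 2; = 12; G_1 = 12−1 = 11
step 1: 11 = 2·5 + 1; sub 6 for 5: 2·6 + 1; = 13; G_2 = 13−1 = 12
step 2: 12 = 2·6; sub 7 for 6: 2·7; = 14; G_3 = 14−1 = 13
step 3: 13 = 7 + 6; sub 8 for 7: 8 + 6; = 14; G_4 = 14−1 = 13
step 4: 13 = 8 + 5; sub 9 for 8: 9 + 5; = 14; G_5 = 14−1 = 13

ω + 4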